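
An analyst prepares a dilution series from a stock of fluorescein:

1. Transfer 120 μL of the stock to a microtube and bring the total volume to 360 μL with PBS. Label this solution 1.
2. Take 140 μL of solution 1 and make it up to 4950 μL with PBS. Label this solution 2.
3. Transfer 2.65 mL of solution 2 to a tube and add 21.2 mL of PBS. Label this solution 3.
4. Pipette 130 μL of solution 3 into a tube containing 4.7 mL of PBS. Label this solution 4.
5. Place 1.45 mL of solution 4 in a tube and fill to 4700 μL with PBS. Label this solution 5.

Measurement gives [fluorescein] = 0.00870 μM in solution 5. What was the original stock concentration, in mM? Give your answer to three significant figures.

Step 1: 120 μL brought to 360 μL → factor 360/120 = 3
Step 2: 140 μL brought to 4950 μL → factor 4950/140 = 35.357
Step 3: 2.65 mL + 21.2 mL = 23.85 mL total → factor 23.85/2.65 = 9
Step 4: 130 μL + 4.7 mL = 4830 μL total → factor 4830/130 = 37.154
Step 5: 1.45 mL brought to 4700 μL → factor 4.7/1.45 = 3.2414
Overall dilution factor = 3 × 35.357 × 9 × 37.154 × 3.2414 = 1.1497 × 10^5
Stock = 0.00870 μM × 1.1497 × 10^5 = 1000 μM = 1.00 mM

1.00 mM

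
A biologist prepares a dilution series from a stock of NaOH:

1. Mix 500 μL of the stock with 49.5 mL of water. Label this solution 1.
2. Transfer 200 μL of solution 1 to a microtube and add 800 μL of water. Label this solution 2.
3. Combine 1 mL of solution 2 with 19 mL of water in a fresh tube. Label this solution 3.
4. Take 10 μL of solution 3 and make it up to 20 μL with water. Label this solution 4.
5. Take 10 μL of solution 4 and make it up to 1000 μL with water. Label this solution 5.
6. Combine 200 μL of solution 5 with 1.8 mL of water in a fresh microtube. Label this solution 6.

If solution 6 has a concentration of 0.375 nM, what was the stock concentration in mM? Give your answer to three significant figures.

7.50 mM

Step 1: 500 μL + 49.5 mL = 50000 μL total → factor 50000/500 = 100
Step 2: 200 μL + 800 μL = 1000 μL total → factor 1000/200 = 5
Step 3: 1 mL + 19 mL = 20 mL total → factor 20/1 = 20
Step 4: 10 μL brought to 20 μL → factor 20/10 = 2
Step 5: 10 μL brought to 1000 μL → factor 1000/10 = 100
Step 6: 200 μL + 1.8 mL = 2000 μL total → factor 2000/200 = 10
Overall dilution factor = 100 × 5 × 20 × 2 × 100 × 10 = 2 × 10^7
Stock = 0.375 nM × 2 × 10^7 = 7.500 × 10^6 nM = 7.50 mM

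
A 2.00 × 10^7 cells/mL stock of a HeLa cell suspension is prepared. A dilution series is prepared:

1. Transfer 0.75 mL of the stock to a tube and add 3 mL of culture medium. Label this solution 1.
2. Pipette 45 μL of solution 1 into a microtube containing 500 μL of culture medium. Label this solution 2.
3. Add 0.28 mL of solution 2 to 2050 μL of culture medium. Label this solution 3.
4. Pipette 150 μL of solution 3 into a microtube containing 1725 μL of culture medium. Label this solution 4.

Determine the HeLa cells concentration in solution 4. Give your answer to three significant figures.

3.18 × 10^3 cells/mL

Step 1: 0.75 mL + 3 mL = 3.75 mL total → factor 3.75/0.75 = 5
Step 2: 45 μL + 500 μL = 545 μL total → factor 545/45 = 12.111
Step 3: 0.28 mL + 2050 μL = 2.33 mL total → factor 2.33/0.28 = 8.3214
Step 4: 150 μL + 1725 μL = 1875 μL total → factor 1875/150 = 12.5
Overall dilution factor = 5 × 12.111 × 8.3214 × 12.5 = 6298.9
Final = 2.00 × 10^7 cells/mL / 6298.9 = 3.18 × 10^3 cells/mL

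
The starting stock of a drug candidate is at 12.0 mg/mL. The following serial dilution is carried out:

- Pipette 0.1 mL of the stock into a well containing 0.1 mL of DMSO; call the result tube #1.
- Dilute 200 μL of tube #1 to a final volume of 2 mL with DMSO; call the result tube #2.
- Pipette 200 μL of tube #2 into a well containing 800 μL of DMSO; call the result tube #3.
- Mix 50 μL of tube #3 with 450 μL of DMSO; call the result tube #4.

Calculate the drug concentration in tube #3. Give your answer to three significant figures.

0.120 mg/mL

Step 1: 0.1 mL + 0.1 mL = 0.2 mL total → factor 0.2/0.1 = 2
Step 2: 200 μL brought to 2 mL → factor 2000/200 = 10
Step 3: 200 μL + 800 μL = 1000 μL total → factor 1000/200 = 5
Dilution factor through tube #3 = 2 × 10 × 5 = 100
[tube #3] = 12.0 mg/mL / 100 = 0.120 mg/mL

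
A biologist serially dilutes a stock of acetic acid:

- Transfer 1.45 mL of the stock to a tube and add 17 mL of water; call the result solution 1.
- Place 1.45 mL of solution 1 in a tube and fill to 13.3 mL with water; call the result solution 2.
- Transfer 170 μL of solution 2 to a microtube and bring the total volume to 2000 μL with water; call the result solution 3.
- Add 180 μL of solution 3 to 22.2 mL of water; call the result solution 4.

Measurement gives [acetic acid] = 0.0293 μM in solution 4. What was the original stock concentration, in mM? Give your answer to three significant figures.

Step 1: 1.45 mL + 17 mL = 18.45 mL total → factor 18.45/1.45 = 12.724
Step 2: 1.45 mL brought to 13.3 mL → factor 13.3/1.45 = 9.1724
Step 3: 170 μL brought to 2000 μL → factor 2000/170 = 11.765
Step 4: 180 μL + 22.2 mL = 22380 μL total → factor 22380/180 = 124.33
Overall dilution factor = 12.724 × 9.1724 × 11.765 × 124.33 = 1.7072 × 10^5
Stock = 0.0293 μM × 1.7072 × 10^5 = 5002 μM = 5.00 mM

5.00 mM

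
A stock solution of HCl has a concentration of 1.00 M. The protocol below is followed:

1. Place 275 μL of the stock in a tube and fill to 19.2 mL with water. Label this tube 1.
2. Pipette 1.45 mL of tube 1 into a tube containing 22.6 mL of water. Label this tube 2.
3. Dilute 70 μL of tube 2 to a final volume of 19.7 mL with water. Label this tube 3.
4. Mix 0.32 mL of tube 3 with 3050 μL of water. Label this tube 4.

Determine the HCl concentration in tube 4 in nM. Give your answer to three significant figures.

Step 1: 275 μL brought to 19.2 mL → factor 19200/275 = 69.818
Step 2: 1.45 mL + 22.6 mL = 24.05 mL total → factor 24.05/1.45 = 16.586
Step 3: 70 μL brought to 19.7 mL → factor 19700/70 = 281.43
Step 4: 0.32 mL + 3050 μL = 3.37 mL total → factor 3.37/0.32 = 10.531
Overall dilution factor = 69.818 × 16.586 × 281.43 × 10.531 = 3.4321 × 10^6
Final = 1.00 M / 3.4321 × 10^6 = 2.914 × 10^-7 M = 291 nM

291 nM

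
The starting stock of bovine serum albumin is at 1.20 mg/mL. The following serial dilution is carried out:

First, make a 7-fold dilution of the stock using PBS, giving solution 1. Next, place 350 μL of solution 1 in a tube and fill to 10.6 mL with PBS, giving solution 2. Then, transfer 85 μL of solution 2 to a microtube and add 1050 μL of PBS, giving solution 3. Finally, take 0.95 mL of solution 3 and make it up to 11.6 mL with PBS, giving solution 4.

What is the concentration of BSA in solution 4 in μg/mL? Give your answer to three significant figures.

Step 1: 7-fold → factor 7
Step 2: 350 μL brought to 10.6 mL → factor 10600/350 = 30.286
Step 3: 85 μL + 1050 μL = 1135 μL total → factor 1135/85 = 13.353
Step 4: 0.95 mL brought to 11.6 mL → factor 11.6/0.95 = 12.211
Overall dilution factor = 7 × 30.286 × 13.353 × 12.211 = 34566
Final = 1.20 mg/mL / 34566 = 3.472 × 10^-5 mg/mL = 0.0347 μg/mL

0.0347 μg/mL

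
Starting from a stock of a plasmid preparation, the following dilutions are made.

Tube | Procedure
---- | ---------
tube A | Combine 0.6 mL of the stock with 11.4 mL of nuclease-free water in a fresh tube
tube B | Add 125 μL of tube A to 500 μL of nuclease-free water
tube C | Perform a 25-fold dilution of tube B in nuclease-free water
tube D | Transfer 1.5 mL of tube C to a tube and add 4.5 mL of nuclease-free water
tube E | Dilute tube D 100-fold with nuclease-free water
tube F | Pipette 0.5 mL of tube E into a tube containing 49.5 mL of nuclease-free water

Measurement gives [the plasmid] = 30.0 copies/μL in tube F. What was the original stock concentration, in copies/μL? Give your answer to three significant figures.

Step 1: 0.6 mL + 11.4 mL = 12 mL total → factor 12/0.6 = 20
Step 2: 125 μL + 500 μL = 625 μL total → factor 625/125 = 5
Step 3: 25-fold → factor 25
Step 4: 1.5 mL + 4.5 mL = 6 mL total → factor 6/1.5 = 4
Step 5: 100-fold → factor 100
Step 6: 0.5 mL + 49.5 mL = 50 mL total → factor 50/0.5 = 100
Overall dilution factor = 20 × 5 × 25 × 4 × 100 × 100 = 1 × 10^8
Stock = 30.0 copies/μL × 1 × 10^8 = 3.00 × 10^9 copies/μL

3.00 × 10^9 copies/μL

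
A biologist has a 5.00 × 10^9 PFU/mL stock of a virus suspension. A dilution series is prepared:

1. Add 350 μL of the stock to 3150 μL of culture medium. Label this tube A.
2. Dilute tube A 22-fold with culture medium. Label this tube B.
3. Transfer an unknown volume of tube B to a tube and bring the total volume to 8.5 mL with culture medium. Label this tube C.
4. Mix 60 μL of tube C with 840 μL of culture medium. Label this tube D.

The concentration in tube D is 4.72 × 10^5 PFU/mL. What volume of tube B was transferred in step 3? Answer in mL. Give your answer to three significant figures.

Step 1: 350 μL + 3150 μL = 3500 μL total → factor 3500/350 = 10
Step 2: 22-fold → factor 22
Step 3: v brought to 8.5 mL → factor = 8.5 mL/v
Step 4: 60 μL + 840 μL = 900 μL total → factor 900/60 = 15
Product of known-step factors = 3300
Overall factor = 5.00 × 10^9 PFU/mL / (4.72 × 10^5 PFU/mL) = 10593
Step-3 factor = 10593 / 3300 = 3.2101
v = 8.5 mL / 3.2101 = 2.65 mL

2.65 mL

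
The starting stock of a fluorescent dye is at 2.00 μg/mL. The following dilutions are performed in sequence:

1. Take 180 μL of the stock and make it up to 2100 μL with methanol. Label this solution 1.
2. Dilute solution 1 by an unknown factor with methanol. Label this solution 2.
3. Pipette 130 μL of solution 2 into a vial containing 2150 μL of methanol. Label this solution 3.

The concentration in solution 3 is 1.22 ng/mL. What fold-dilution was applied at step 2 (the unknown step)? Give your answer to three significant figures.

8.01-fold

Step 1: 180 μL brought to 2100 μL → factor 2100/180 = 11.667
Step 2: unknown factor x
Step 3: 130 μL + 2150 μL = 2280 μL total → factor 2280/130 = 17.538
Product of known-step factors = 204.62
Overall factor = 2.00 μg/mL / (1.22 ng/mL) = 1639.3
x = 1639.3 / 204.62 = 8.01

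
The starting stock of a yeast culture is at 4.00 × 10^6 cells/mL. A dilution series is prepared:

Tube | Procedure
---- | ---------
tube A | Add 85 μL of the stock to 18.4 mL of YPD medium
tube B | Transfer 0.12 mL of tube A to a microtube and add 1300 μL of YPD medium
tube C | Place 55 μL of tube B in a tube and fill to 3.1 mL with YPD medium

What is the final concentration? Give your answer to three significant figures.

27.6 cells/mL

Step 1: 85 μL + 18.4 mL = 18485 μL total → factor 18485/85 = 217.47
Step 2: 0.12 mL + 1300 μL = 1.42 mL total → factor 1.42/0.12 = 11.833
Step 3: 55 μL brought to 3.1 mL → factor 3100/55 = 56.364
Overall dilution factor = 217.47 × 11.833 × 56.364 = 1.4505 × 10^5
Final = 4.00 × 10^6 cells/mL / 1.4505 × 10^5 = 27.6 cells/mL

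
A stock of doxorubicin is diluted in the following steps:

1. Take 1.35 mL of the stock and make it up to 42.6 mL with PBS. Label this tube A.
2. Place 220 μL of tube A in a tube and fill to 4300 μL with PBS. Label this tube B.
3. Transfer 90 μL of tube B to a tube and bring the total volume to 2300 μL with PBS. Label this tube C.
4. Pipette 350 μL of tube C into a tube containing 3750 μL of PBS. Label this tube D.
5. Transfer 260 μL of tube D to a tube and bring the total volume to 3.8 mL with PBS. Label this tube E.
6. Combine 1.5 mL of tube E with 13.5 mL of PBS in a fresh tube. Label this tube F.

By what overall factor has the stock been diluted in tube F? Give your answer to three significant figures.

Step 1: 1.35 mL brought to 42.6 mL → factor 42.6/1.35 = 31.556
Step 2: 220 μL brought to 4300 μL → factor 4300/220 = 19.545
Step 3: 90 μL brought to 2300 μL → factor 2300/90 = 25.556
Step 4: 350 μL + 3750 μL = 4100 μL total → factor 4100/350 = 11.714
Step 5: 260 μL brought to 3.8 mL → factor 3800/260 = 14.615
Step 6: 1.5 mL + 13.5 mL = 15 mL total → factor 15/1.5 = 10
Overall dilution factor = 31.556 × 19.545 × 25.556 × 11.714 × 14.615 × 10 = 2.6986 × 10^7

2.70 × 10^7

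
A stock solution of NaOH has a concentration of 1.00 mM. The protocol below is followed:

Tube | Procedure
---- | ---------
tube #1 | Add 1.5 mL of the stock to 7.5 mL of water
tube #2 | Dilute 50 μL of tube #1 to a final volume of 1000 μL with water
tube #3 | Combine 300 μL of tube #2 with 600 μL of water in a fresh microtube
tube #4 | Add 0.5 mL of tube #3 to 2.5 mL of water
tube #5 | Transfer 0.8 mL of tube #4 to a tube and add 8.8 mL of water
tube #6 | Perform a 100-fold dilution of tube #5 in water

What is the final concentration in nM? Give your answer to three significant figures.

Step 1: 1.5 mL + 7.5 mL = 9 mL total → factor 9/1.5 = 6
Step 2: 50 μL brought to 1000 μL → factor 1000/50 = 20
Step 3: 300 μL + 600 μL = 900 μL total → factor 900/300 = 3
Step 4: 0.5 mL + 2.5 mL = 3 mL total → factor 3/0.5 = 6
Step 5: 0.8 mL + 8.8 mL = 9.6 mL total → factor 9.6/0.8 = 12
Step 6: 100-fold → factor 100
Overall dilution factor = 6 × 20 × 3 × 6 × 12 × 100 = 2.592 × 10^6
Final = 1.00 mM / 2.592 × 10^6 = 3.858 × 10^-7 mM = 0.386 nM

0.386 nM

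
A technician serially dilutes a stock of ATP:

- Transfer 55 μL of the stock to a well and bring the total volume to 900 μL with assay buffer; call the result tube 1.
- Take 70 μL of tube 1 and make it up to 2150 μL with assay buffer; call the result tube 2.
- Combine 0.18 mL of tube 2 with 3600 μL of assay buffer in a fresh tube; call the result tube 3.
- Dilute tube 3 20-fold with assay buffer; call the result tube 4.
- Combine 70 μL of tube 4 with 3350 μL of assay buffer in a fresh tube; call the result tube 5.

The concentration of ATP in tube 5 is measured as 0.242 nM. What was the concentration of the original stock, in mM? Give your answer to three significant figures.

Step 1: 55 μL brought to 900 μL → factor 900/55 = 16.364
Step 2: 70 μL brought to 2150 μL → factor 2150/70 = 30.714
Step 3: 0.18 mL + 3600 μL = 3.78 mL total → factor 3.78/0.18 = 21
Step 4: 20-fold → factor 20
Step 5: 70 μL + 3350 μL = 3420 μL total → factor 3420/70 = 48.857
Overall dilution factor = 16.364 × 30.714 × 21 × 20 × 48.857 = 1.0313 × 10^7
Stock = 0.242 nM × 1.0313 × 10^7 = 2.496 × 10^6 nM = 2.50 mM

2.50 mM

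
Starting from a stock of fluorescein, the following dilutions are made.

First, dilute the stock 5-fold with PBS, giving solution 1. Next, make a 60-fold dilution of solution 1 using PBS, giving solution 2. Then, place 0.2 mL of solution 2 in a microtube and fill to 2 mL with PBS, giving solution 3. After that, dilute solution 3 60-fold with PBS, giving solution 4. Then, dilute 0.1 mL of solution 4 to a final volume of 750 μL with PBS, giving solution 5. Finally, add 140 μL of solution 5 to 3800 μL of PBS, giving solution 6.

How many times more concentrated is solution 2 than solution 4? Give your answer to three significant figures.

600

Step 1: 5-fold → factor 5
Step 2: 60-fold → factor 60
Step 3: 0.2 mL brought to 2 mL → factor 2/0.2 = 10
Step 4: 60-fold → factor 60
Dilution factor to solution 2 = 300; to solution 4 = 1.8 × 10^5
[solution 2]/[solution 4] = (factor to solution 4)/(factor to solution 2) = 1.8 × 10^5/300 = 600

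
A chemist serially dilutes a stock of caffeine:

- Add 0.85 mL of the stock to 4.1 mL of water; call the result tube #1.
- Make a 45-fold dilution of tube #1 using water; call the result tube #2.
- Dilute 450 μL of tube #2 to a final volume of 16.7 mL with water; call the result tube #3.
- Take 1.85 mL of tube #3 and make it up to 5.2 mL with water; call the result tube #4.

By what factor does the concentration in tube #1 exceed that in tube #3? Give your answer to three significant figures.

Step 1: 0.85 mL + 4.1 mL = 4.95 mL total → factor 4.95/0.85 = 5.8235
Step 2: 45-fold → factor 45
Step 3: 450 μL brought to 16.7 mL → factor 16700/450 = 37.111
Dilution factor to tube #1 = 5.8235; to tube #3 = 9725.3
[tube #1]/[tube #3] = (factor to tube #3)/(factor to tube #1) = 9725.3/5.8235 = 1.67 × 10^3

1.67 × 10^3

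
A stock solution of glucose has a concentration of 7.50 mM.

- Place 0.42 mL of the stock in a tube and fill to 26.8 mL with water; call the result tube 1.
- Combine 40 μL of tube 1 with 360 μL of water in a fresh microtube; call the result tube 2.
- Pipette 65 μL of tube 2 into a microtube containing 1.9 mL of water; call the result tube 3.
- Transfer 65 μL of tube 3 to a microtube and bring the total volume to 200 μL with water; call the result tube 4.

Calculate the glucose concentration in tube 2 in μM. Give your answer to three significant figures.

11.8 μM

Step 1: 0.42 mL brought to 26.8 mL → factor 26.8/0.42 = 63.81
Step 2: 40 μL + 360 μL = 400 μL total → factor 400/40 = 10
Dilution factor through tube 2 = 63.81 × 10 = 638.1
[tube 2] = 7.50 mM / 638.1 = 0.01175 mM = 11.8 μM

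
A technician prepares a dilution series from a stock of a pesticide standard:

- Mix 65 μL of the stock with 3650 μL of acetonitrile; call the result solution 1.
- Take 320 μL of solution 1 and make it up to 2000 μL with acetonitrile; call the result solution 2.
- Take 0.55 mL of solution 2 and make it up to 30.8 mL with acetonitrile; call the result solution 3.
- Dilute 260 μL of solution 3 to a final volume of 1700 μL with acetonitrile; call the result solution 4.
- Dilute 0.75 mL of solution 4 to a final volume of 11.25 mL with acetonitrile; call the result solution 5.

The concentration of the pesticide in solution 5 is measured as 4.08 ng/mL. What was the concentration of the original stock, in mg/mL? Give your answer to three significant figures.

8.00 mg/mL

Step 1: 65 μL + 3650 μL = 3715 μL total → factor 3715/65 = 57.154
Step 2: 320 μL brought to 2000 μL → factor 2000/320 = 6.25
Step 3: 0.55 mL brought to 30.8 mL → factor 30.8/0.55 = 56
Step 4: 260 μL brought to 1700 μL → factor 1700/260 = 6.5385
Step 5: 0.75 mL brought to 11.25 mL → factor 11.25/0.75 = 15
Overall dilution factor = 57.154 × 6.25 × 56 × 6.5385 × 15 = 1.9619 × 10^6
Stock = 4.08 ng/mL × 1.9619 × 10^6 = 8.005 × 10^6 ng/mL = 8.00 mg/mL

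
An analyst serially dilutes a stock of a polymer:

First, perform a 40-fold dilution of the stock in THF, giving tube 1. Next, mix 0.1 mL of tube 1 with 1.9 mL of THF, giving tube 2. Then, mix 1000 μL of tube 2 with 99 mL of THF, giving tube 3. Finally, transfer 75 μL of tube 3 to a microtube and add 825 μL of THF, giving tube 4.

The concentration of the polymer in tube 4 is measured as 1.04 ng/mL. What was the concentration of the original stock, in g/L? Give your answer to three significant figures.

Step 1: 40-fold → factor 40
Step 2: 0.1 mL + 1.9 mL = 2 mL total → factor 2/0.1 = 20
Step 3: 1000 μL + 99 mL = 1 × 10^5 μL total → factor 1 × 10^5/1000 = 100
Step 4: 75 μL + 825 μL = 900 μL total → factor 900/75 = 12
Overall dilution factor = 40 × 20 × 100 × 12 = 9.6 × 10^5
Stock = 1.04 ng/mL × 9.6 × 10^5 = 9.984 × 10^5 ng/mL = 0.998 g/L

0.998 g/L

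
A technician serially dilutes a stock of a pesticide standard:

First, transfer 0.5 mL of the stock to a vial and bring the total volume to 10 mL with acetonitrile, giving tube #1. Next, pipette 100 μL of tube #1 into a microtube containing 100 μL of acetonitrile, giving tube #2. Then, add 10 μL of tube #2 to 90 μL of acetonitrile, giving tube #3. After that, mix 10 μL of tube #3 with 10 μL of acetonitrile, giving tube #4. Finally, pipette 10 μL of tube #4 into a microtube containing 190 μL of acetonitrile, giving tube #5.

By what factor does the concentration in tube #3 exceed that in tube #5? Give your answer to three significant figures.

40.0

Step 1: 0.5 mL brought to 10 mL → factor 10/0.5 = 20
Step 2: 100 μL + 100 μL = 200 μL total → factor 200/100 = 2
Step 3: 10 μL + 90 μL = 100 μL total → factor 100/10 = 10
Step 4: 10 μL + 10 μL = 20 μL total → factor 20/10 = 2
Step 5: 10 μL + 190 μL = 200 μL total → factor 200/10 = 20
Dilution factor to tube #3 = 400; to tube #5 = 16000
[tube #3]/[tube #5] = (factor to tube #5)/(factor to tube #3) = 16000/400 = 40.0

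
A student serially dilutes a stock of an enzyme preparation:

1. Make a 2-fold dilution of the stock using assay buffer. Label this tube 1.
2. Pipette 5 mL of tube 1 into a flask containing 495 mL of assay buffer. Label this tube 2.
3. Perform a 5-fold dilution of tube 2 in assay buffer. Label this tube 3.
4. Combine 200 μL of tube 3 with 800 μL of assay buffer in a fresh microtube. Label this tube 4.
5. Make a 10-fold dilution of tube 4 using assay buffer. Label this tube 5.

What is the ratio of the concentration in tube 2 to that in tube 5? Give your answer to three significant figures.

250

Step 1: 2-fold → factor 2
Step 2: 5 mL + 495 mL = 500 mL total → factor 500/5 = 100
Step 3: 5-fold → factor 5
Step 4: 200 μL + 800 μL = 1000 μL total → factor 1000/200 = 5
Step 5: 10-fold → factor 10
Dilution factor to tube 2 = 200; to tube 5 = 50000
[tube 2]/[tube 5] = (factor to tube 5)/(factor to tube 2) = 50000/200 = 250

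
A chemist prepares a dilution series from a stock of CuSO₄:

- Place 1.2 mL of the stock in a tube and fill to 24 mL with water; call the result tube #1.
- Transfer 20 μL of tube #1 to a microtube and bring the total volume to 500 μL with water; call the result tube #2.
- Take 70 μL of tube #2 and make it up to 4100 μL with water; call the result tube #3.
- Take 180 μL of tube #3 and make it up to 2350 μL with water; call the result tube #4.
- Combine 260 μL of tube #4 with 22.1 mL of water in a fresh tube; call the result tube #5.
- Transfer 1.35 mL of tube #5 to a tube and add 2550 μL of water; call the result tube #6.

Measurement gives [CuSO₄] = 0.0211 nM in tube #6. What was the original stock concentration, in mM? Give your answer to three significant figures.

Step 1: 1.2 mL brought to 24 mL → factor 24/1.2 = 20
Step 2: 20 μL brought to 500 μL → factor 500/20 = 25
Step 3: 70 μL brought to 4100 μL → factor 4100/70 = 58.571
Step 4: 180 μL brought to 2350 μL → factor 2350/180 = 13.056
Step 5: 260 μL + 22.1 mL = 22360 μL total → factor 22360/260 = 86
Step 6: 1.35 mL + 2550 μL = 3.9 mL total → factor 3.9/1.35 = 2.8889
Overall dilution factor = 20 × 25 × 58.571 × 13.056 × 86 × 2.8889 = 9.4991 × 10^7
Stock = 0.0211 nM × 9.4991 × 10^7 = 2.004 × 10^6 nM = 2.00 mM

2.00 mM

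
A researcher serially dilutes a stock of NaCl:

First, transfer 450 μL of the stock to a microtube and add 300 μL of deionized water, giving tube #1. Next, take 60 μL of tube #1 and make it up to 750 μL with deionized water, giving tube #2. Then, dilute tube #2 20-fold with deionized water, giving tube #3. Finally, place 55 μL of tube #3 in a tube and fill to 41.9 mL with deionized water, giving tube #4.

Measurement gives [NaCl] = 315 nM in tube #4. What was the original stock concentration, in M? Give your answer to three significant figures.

Step 1: 450 μL + 300 μL = 750 μL total → factor 750/450 = 1.6667
Step 2: 60 μL brought to 750 μL → factor 750/60 = 12.5
Step 3: 20-fold → factor 20
Step 4: 55 μL brought to 41.9 mL → factor 41900/55 = 761.82
Overall dilution factor = 1.6667 × 12.5 × 20 × 761.82 = 3.1742 × 10^5
Stock = 315 nM × 3.1742 × 10^5 = 9.999 × 10^7 nM = 0.100 M

0.100 M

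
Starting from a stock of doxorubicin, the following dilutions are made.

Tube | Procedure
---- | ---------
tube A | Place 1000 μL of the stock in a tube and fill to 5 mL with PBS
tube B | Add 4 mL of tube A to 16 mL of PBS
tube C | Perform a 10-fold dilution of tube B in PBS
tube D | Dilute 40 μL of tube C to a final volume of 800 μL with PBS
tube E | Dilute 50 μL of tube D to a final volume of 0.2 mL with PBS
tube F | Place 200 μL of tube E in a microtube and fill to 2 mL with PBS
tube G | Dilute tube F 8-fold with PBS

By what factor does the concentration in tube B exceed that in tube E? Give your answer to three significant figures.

800

Step 1: 1000 μL brought to 5 mL → factor 5000/1000 = 5
Step 2: 4 mL + 16 mL = 20 mL total → factor 20/4 = 5
Step 3: 10-fold → factor 10
Step 4: 40 μL brought to 800 μL → factor 800/40 = 20
Step 5: 50 μL brought to 0.2 mL → factor 200/50 = 4
Dilution factor to tube B = 25; to tube E = 20000
[tube B]/[tube E] = (factor to tube E)/(factor to tube B) = 20000/25 = 800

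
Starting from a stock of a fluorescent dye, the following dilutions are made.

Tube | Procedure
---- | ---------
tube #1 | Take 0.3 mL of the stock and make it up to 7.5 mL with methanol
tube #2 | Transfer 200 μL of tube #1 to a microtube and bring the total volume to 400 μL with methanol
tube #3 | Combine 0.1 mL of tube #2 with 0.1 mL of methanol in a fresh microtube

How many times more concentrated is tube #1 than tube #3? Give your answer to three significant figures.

Step 1: 0.3 mL brought to 7.5 mL → factor 7.5/0.3 = 25
Step 2: 200 μL brought to 400 μL → factor 400/200 = 2
Step 3: 0.1 mL + 0.1 mL = 0.2 mL total → factor 0.2/0.1 = 2
Dilution factor to tube #1 = 25; to tube #3 = 100
[tube #1]/[tube #3] = (factor to tube #3)/(factor to tube #1) = 100/25 = 4.00

4.00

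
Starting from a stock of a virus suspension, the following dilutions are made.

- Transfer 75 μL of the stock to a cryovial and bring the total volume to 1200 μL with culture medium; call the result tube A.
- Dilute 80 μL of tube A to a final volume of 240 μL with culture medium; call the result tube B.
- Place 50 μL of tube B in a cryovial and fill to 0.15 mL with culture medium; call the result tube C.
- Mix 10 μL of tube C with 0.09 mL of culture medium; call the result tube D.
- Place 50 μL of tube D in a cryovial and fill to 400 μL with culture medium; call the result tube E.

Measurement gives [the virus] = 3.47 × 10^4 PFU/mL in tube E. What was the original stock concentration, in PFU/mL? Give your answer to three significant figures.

Step 1: 75 μL brought to 1200 μL → factor 1200/75 = 16
Step 2: 80 μL brought to 240 μL → factor 240/80 = 3
Step 3: 50 μL brought to 0.15 mL → factor 150/50 = 3
Step 4: 10 μL + 0.09 mL = 100 μL total → factor 100/10 = 10
Step 5: 50 μL brought to 400 μL → factor 400/50 = 8
Overall dilution factor = 16 × 3 × 3 × 10 × 8 = 11520
Stock = 3.47 × 10^4 PFU/mL × 11520 = 4.00 × 10^8 PFU/mL

4.00 × 10^8 PFU/mL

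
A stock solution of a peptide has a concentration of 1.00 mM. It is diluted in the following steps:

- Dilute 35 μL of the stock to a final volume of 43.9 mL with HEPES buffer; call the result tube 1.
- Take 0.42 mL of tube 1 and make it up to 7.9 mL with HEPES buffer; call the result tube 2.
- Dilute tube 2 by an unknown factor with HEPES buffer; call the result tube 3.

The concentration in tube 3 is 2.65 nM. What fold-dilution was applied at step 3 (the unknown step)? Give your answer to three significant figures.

Step 1: 35 μL brought to 43.9 mL → factor 43900/35 = 1254.3
Step 2: 0.42 mL brought to 7.9 mL → factor 7.9/0.42 = 18.81
Step 3: unknown factor x
Product of known-step factors = 23593
Overall factor = 1.00 mM / (2.65 nM) = 3.7736 × 10^5
x = 3.7736 × 10^5 / 23593 = 16.0

16.0-fold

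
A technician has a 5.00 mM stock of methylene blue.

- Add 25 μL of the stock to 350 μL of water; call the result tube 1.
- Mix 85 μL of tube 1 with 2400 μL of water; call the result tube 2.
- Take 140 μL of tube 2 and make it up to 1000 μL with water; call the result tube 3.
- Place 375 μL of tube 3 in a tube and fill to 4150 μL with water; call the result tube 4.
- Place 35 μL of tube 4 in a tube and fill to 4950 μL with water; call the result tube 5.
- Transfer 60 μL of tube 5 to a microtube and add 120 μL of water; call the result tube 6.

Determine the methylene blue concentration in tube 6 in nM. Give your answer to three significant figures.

Step 1: 25 μL + 350 μL = 375 μL total → factor 375/25 = 15
Step 2: 85 μL + 2400 μL = 2485 μL total → factor 2485/85 = 29.235
Step 3: 140 μL brought to 1000 μL → factor 1000/140 = 7.1429
Step 4: 375 μL brought to 4150 μL → factor 4150/375 = 11.067
Step 5: 35 μL brought to 4950 μL → factor 4950/35 = 141.43
Step 6: 60 μL + 120 μL = 180 μL total → factor 180/60 = 3
Overall dilution factor = 15 × 29.235 × 7.1429 × 11.067 × 141.43 × 3 = 1.4708 × 10^7
Final = 5.00 mM / 1.4708 × 10^7 = 3.400 × 10^-7 mM = 0.340 nM

0.340 nM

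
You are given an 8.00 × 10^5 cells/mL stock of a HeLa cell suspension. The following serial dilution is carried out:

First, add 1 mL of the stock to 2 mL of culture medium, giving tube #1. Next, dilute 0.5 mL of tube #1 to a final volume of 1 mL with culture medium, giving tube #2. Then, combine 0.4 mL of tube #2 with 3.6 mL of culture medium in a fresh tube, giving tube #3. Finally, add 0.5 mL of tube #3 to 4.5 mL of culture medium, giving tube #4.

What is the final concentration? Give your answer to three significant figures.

Step 1: 1 mL + 2 mL = 3 mL total → factor 3/1 = 3
Step 2: 0.5 mL brought to 1 mL → factor 1/0.5 = 2
Step 3: 0.4 mL + 3.6 mL = 4 mL total → factor 4/0.4 = 10
Step 4: 0.5 mL + 4.5 mL = 5 mL total → factor 5/0.5 = 10
Overall dilution factor = 3 × 2 × 10 × 10 = 600
Final = 8.00 × 10^5 cells/mL / 600 = 1.33 × 10^3 cells/mL

1.33 × 10^3 cells/mL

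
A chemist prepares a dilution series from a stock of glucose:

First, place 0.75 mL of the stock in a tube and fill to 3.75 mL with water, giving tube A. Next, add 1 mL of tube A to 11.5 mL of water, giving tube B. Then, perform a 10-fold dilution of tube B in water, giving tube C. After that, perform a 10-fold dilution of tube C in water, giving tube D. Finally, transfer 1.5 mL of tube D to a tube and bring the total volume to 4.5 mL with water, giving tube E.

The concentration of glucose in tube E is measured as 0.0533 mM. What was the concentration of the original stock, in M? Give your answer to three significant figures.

0.999 M

Step 1: 0.75 mL brought to 3.75 mL → factor 3.75/0.75 = 5
Step 2: 1 mL + 11.5 mL = 12.5 mL total → factor 12.5/1 = 12.5
Step 3: 10-fold → factor 10
Step 4: 10-fold → factor 10
Step 5: 1.5 mL brought to 4.5 mL → factor 4.5/1.5 = 3
Overall dilution factor = 5 × 12.5 × 10 × 10 × 3 = 18750
Stock = 0.0533 mM × 18750 = 999.4 mM = 0.999 M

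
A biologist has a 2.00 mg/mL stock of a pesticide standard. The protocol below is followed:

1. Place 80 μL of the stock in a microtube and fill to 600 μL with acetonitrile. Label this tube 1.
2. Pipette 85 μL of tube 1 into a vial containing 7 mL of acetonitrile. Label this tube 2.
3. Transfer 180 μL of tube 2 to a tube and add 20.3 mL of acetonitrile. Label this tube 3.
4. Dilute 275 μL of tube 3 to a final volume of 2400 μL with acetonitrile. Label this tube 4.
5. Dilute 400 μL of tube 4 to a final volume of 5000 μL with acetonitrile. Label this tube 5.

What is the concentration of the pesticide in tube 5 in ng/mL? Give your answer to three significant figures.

0.258 ng/mL

Step 1: 80 μL brought to 600 μL → factor 600/80 = 7.5
Step 2: 85 μL + 7 mL = 7085 μL total → factor 7085/85 = 83.353
Step 3: 180 μL + 20.3 mL = 20480 μL total → factor 20480/180 = 113.78
Step 4: 275 μL brought to 2400 μL → factor 2400/275 = 8.7273
Step 5: 400 μL brought to 5000 μL → factor 5000/400 = 12.5
Overall dilution factor = 7.5 × 83.353 × 113.78 × 8.7273 × 12.5 = 7.7594 × 10^6
Final = 2.00 mg/mL / 7.7594 × 10^6 = 2.578 × 10^-7 mg/mL = 0.258 ng/mL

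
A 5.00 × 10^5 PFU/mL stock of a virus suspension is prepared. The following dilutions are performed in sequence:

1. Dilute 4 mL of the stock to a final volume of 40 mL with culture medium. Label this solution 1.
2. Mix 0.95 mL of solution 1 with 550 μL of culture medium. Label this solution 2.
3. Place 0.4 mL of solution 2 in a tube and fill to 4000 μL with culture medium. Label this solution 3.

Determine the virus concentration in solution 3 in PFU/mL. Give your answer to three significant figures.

3.17 × 10^3 PFU/mL

Step 1: 4 mL brought to 40 mL → factor 40/4 = 10
Step 2: 0.95 mL + 550 μL = 1.5 mL total → factor 1.5/0.95 = 1.5789
Step 3: 0.4 mL brought to 4000 μL → factor 4/0.4 = 10
Overall dilution factor = 10 × 1.5789 × 10 = 157.89
Final = 5.00 × 10^5 PFU/mL / 157.89 = 3.17 × 10^3 PFU/mL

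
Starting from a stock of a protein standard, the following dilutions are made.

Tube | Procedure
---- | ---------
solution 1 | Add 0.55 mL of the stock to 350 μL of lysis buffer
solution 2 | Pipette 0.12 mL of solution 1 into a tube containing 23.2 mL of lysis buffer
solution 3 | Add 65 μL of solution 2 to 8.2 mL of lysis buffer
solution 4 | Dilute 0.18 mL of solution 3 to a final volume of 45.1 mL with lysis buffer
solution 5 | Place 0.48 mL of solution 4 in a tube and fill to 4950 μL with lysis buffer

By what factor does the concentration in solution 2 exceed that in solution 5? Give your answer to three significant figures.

3.29 × 10^5

Step 1: 0.55 mL + 350 μL = 0.9 mL total → factor 0.9/0.55 = 1.6364
Step 2: 0.12 mL + 23.2 mL = 23.32 mL total → factor 23.32/0.12 = 194.33
Step 3: 65 μL + 8.2 mL = 8265 μL total → factor 8265/65 = 127.15
Step 4: 0.18 mL brought to 45.1 mL → factor 45.1/0.18 = 250.56
Step 5: 0.48 mL brought to 4950 μL → factor 4.95/0.48 = 10.312
Dilution factor to solution 2 = 318; to solution 5 = 1.0448 × 10^8
[solution 2]/[solution 5] = (factor to solution 5)/(factor to solution 2) = 1.0448 × 10^8/318 = 3.29 × 10^5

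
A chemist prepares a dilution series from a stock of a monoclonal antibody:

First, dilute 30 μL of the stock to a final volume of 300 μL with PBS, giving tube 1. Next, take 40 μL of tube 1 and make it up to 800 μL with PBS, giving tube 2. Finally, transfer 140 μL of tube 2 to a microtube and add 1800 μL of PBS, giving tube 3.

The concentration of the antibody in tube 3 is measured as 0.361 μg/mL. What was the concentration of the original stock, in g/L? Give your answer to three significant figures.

Step 1: 30 μL brought to 300 μL → factor 300/30 = 10
Step 2: 40 μL brought to 800 μL → factor 800/40 = 20
Step 3: 140 μL + 1800 μL = 1940 μL total → factor 1940/140 = 13.857
Overall dilution factor = 10 × 20 × 13.857 = 2771.4
Stock = 0.361 μg/mL × 2771.4 = 1000 μg/mL = 1.00 g/L

1.00 g/L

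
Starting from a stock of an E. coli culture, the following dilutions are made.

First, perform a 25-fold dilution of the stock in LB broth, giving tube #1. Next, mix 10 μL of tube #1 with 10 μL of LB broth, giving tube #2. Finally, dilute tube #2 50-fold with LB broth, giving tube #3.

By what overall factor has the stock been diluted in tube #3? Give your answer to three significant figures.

Step 1: 25-fold → factor 25
Step 2: 10 μL + 10 μL = 20 μL total → factor 20/10 = 2
Step 3: 50-fold → factor 50
Overall dilution factor = 25 × 2 × 50 = 2500

2.50 × 10^3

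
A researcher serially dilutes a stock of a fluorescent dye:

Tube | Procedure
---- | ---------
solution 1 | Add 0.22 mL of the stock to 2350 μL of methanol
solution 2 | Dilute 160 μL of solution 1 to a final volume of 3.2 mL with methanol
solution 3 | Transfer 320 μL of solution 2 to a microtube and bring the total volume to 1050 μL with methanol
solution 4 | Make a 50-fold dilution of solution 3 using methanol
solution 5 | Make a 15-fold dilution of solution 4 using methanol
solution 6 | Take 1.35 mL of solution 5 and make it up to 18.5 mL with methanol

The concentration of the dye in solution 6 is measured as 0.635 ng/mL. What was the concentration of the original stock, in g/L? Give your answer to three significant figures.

5.00 g/L

Step 1: 0.22 mL + 2350 μL = 2.57 mL total → factor 2.57/0.22 = 11.682
Step 2: 160 μL brought to 3.2 mL → factor 3200/160 = 20
Step 3: 320 μL brought to 1050 μL → factor 1050/320 = 3.2812
Step 4: 50-fold → factor 50
Step 5: 15-fold → factor 15
Step 6: 1.35 mL brought to 18.5 mL → factor 18.5/1.35 = 13.704
Overall dilution factor = 11.682 × 20 × 3.2812 × 50 × 15 × 13.704 = 7.8791 × 10^6
Stock = 0.635 ng/mL × 7.8791 × 10^6 = 5.003 × 10^6 ng/mL = 5.00 g/L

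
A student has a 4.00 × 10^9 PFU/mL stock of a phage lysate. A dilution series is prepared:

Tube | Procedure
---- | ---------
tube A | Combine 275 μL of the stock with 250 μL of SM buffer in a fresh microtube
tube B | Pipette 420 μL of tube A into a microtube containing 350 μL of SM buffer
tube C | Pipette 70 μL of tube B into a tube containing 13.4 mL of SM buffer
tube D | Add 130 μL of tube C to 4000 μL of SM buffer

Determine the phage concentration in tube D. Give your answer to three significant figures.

1.87 × 10^5 PFU/mL

Step 1: 275 μL + 250 μL = 525 μL total → factor 525/275 = 1.9091
Step 2: 420 μL + 350 μL = 770 μL total → factor 770/420 = 1.8333
Step 3: 70 μL + 13.4 mL = 13470 μL total → factor 13470/70 = 192.43
Step 4: 130 μL + 4000 μL = 4130 μL total → factor 4130/130 = 31.769
Overall dilution factor = 1.9091 × 1.8333 × 192.43 × 31.769 = 21397
Final = 4.00 × 10^9 PFU/mL / 21397 = 1.87 × 10^5 PFU/mL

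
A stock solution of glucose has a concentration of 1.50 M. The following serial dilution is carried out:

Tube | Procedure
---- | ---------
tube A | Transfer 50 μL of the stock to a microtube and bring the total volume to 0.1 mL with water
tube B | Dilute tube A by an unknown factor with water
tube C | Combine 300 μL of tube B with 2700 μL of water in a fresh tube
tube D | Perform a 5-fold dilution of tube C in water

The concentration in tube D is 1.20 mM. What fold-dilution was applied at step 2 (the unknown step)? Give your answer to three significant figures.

Step 1: 50 μL brought to 0.1 mL → factor 100/50 = 2
Step 2: unknown factor x
Step 3: 300 μL + 2700 μL = 3000 μL total → factor 3000/300 = 10
Step 4: 5-fold → factor 5
Product of known-step factors = 100
Overall factor = 1.50 M / (1.20 mM) = 1250
x = 1250 / 100 = 12.5

12.5-fold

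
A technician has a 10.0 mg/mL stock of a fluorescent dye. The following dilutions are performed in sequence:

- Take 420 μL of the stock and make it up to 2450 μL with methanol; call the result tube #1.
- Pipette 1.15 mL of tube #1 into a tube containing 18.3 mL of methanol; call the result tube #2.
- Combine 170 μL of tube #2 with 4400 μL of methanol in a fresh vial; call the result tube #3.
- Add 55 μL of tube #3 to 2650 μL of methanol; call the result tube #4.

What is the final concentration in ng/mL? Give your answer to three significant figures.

Step 1: 420 μL brought to 2450 μL → factor 2450/420 = 5.8333
Step 2: 1.15 mL + 18.3 mL = 19.45 mL total → factor 19.45/1.15 = 16.913
Step 3: 170 μL + 4400 μL = 4570 μL total → factor 4570/170 = 26.882
Step 4: 55 μL + 2650 μL = 2705 μL total → factor 2705/55 = 49.182
Overall dilution factor = 5.8333 × 16.913 × 26.882 × 49.182 = 1.3044 × 10^5
Final = 10.0 mg/mL / 1.3044 × 10^5 = 7.666 × 10^-5 mg/mL = 76.7 ng/mL

76.7 ng/mL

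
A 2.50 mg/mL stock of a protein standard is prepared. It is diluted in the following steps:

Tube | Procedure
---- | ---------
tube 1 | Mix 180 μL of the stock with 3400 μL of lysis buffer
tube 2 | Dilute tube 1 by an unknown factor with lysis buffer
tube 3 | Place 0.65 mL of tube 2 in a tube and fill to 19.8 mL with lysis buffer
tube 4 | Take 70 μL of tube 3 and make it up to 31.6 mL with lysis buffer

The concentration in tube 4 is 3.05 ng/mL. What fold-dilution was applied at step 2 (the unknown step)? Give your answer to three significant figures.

3.00-fold

Step 1: 180 μL + 3400 μL = 3580 μL total → factor 3580/180 = 19.889
Step 2: unknown factor x
Step 3: 0.65 mL brought to 19.8 mL → factor 19.8/0.65 = 30.462
Step 4: 70 μL brought to 31.6 mL → factor 31600/70 = 451.43
Product of known-step factors = 2.735 × 10^5
Overall factor = 2.50 mg/mL / (3.05 ng/mL) = 8.1967 × 10^5
x = 8.1967 × 10^5 / 2.735 × 10^5 = 3.00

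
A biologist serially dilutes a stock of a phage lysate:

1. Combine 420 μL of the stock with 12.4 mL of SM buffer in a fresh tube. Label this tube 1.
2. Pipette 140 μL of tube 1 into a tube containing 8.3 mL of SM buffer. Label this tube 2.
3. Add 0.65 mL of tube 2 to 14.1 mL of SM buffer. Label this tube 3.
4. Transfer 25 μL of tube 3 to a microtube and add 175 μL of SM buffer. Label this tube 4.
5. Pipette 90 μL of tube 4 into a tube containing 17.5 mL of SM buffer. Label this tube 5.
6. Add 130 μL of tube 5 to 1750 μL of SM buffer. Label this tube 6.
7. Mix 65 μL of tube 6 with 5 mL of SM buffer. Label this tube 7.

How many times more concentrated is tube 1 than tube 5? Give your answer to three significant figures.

2.14 × 10^6

Step 1: 420 μL + 12.4 mL = 12820 μL total → factor 12820/420 = 30.524
Step 2: 140 μL + 8.3 mL = 8440 μL total → factor 8440/140 = 60.286
Step 3: 0.65 mL + 14.1 mL = 14.75 mL total → factor 14.75/0.65 = 22.692
Step 4: 25 μL + 175 μL = 200 μL total → factor 200/25 = 8
Step 5: 90 μL + 17.5 mL = 17590 μL total → factor 17590/90 = 195.44
Dilution factor to tube 1 = 30.524; to tube 5 = 6.529 × 10^7
[tube 1]/[tube 5] = (factor to tube 5)/(factor to tube 1) = 6.529 × 10^7/30.524 = 2.14 × 10^6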